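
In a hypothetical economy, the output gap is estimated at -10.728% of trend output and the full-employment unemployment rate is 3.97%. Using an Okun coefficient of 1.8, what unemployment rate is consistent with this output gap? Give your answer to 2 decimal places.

From Okun's law, u - u* = -(output gap)/β = -(-10.728)/1.8 = 5.96 points.
So u = 3.97 + 5.96 = 9.93%.

9.93%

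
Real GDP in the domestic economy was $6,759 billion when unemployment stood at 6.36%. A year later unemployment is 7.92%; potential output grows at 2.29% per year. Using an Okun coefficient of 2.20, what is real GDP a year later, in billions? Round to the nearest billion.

Δu = 7.92 - 6.36 = 1.56 points.
Okun's law (growth form): g_Y = g_Y* - β × Δu = 2.29 - 2.20 × (1.56) = 2.29 - 3.432 = -1.142%.
Real GDP in the next year = 6759 × (1 - 1.142/100) = 6759 × 0.98858 ≈ 6682 billion.

$6,682 billion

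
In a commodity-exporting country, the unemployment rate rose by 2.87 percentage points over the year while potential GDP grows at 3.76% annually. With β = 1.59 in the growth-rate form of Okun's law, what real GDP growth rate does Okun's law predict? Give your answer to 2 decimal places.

Growth-rate Okun's law: g_Y = g_Y* - β × Δu.
g_Y = 3.76 - 1.59 × (2.87) = 3.76 - 4.5633 = -0.8033%, i.e. -0.80% to 2 d.p.

-0.80%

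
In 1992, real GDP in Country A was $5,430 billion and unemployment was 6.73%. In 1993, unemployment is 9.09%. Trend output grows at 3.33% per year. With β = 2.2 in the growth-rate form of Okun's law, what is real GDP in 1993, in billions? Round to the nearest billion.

$5,329 billion

Δu = 9.09 - 6.73 = 2.36 points.
Okun's law (growth form): g_Y = g_Y* - β × Δu = 3.33 - 2.2 × (2.36) = 3.33 - 5.192 = -1.862%.
Real GDP in the next year = 5430 × (1 - 1.862/100) = 5430 × 0.98138 ≈ 5329 billion.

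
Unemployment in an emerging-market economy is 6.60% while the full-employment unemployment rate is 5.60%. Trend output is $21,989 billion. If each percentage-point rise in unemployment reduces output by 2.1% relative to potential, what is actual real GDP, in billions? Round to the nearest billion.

Unemployment gap = 6.6 - 5.6 = 1 point, so the output gap is -2.1 × 1 = -2.1%.
Actual GDP = 21989 × (1 - 2.1/100) = 21989 × 0.979 ≈ 21527 billion.

$21,527 billion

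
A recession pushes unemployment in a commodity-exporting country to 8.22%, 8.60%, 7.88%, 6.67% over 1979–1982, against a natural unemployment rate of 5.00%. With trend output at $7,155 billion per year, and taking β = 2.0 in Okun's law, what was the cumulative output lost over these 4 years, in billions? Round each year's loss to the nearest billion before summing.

Year 1979: gap = -2.0 × (8.22 - 5) = -6.44%, loss ≈ 7155 × 6.44/100 ≈ 461.
Year 1980: gap = -2.0 × (8.6 - 5) = -7.2%, loss ≈ 7155 × 7.2/100 ≈ 515.
Year 1981: gap = -2.0 × (7.88 - 5) = -5.76%, loss ≈ 7155 × 5.76/100 ≈ 412.
Year 1982: gap = -2.0 × (6.67 - 5) = -3.34%, loss ≈ 7155 × 3.34/100 ≈ 239.
Total lost output = 461 + 515 + 412 + 239 = 1627 billion.

$1,627 billion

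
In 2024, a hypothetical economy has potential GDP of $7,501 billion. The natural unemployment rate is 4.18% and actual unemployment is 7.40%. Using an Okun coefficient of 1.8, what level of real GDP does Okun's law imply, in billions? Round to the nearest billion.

$7,066 billion

Unemployment gap = 7.4 - 4.18 = 3.22 points, so the output gap is -1.8 × 3.22 = -5.796%.
Actual GDP = 7501 × (1 - 5.796/100) = 7501 × 0.94204 ≈ 7066 billion.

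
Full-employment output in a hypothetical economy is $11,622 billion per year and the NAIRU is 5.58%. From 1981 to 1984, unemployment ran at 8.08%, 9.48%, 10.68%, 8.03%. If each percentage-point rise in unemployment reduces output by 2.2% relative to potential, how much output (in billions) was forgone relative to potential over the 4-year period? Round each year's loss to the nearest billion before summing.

Year 1981: gap = -2.2 × (8.08 - 5.58) = -5.5%, loss ≈ 11622 × 5.5/100 ≈ 639.
Year 1982: gap = -2.2 × (9.48 - 5.58) = -8.58%, loss ≈ 11622 × 8.58/100 ≈ 997.
Year 1983: gap = -2.2 × (10.68 - 5.58) = -11.22%, loss ≈ 11622 × 11.22/100 ≈ 1304.
Year 1984: gap = -2.2 × (8.03 - 5.58) = -5.39%, loss ≈ 11622 × 5.39/100 ≈ 626.
Total lost output = 639 + 997 + 1304 + 626 = 3566 billion.

$3,566 billion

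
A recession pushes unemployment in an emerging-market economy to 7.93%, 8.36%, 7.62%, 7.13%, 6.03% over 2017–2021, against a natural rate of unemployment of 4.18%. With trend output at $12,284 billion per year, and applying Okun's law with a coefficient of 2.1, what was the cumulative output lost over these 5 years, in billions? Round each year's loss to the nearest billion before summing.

Year 2017: gap = -2.1 × (7.93 - 4.18) = -7.875%, loss ≈ 12284 × 7.875/100 ≈ 967.
Year 2018: gap = -2.1 × (8.36 - 4.18) = -8.778%, loss ≈ 12284 × 8.778/100 ≈ 1078.
Year 2019: gap = -2.1 × (7.62 - 4.18) = -7.224%, loss ≈ 12284 × 7.224/100 ≈ 887.
Year 2020: gap = -2.1 × (7.13 - 4.18) = -6.195%, loss ≈ 12284 × 6.195/100 ≈ 761.
Year 2021: gap = -2.1 × (6.03 - 4.18) = -3.885%, loss ≈ 12284 × 3.885/100 ≈ 477.
Total lost output = 967 + 1078 + 887 + 761 + 477 = 4170 billion.

$4,170 billion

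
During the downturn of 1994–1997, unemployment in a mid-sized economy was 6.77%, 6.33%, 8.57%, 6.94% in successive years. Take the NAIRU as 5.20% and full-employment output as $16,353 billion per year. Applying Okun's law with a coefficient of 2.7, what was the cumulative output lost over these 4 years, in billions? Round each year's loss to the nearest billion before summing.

$3,448 billion

Year 1994: gap = -2.7 × (6.77 - 5.2) = -4.239%, loss ≈ 16353 × 4.239/100 ≈ 693.
Year 1995: gap = -2.7 × (6.33 - 5.2) = -3.051%, loss ≈ 16353 × 3.051/100 ≈ 499.
Year 1996: gap = -2.7 × (8.57 - 5.2) = -9.099%, loss ≈ 16353 × 9.099/100 ≈ 1488.
Year 1997: gap = -2.7 × (6.94 - 5.2) = -4.698%, loss ≈ 16353 × 4.698/100 ≈ 768.
Total lost output = 693 + 499 + 1488 + 768 = 3448 billion.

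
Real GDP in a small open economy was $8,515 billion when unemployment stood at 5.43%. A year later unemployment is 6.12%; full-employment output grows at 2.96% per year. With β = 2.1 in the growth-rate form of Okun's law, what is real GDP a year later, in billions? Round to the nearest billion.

$8,644 billion

Δu = 6.12 - 5.43 = 0.69 points.
Okun's law (growth form): g_Y = g_Y* - β × Δu = 2.96 - 2.1 × (0.69) = 2.96 - 1.449 = 1.511%.
Real GDP in the next year = 8515 × (1 + 1.511/100) = 8515 × 1.01511 ≈ 8644 billion.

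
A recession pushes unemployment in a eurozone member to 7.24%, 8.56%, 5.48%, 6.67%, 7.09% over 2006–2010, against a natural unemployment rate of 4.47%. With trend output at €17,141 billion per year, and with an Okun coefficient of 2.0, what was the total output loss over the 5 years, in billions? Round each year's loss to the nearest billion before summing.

Year 2006: gap = -2.0 × (7.24 - 4.47) = -5.54%, loss ≈ 17141 × 5.54/100 ≈ 950.
Year 2007: gap = -2.0 × (8.56 - 4.47) = -8.18%, loss ≈ 17141 × 8.18/100 ≈ 1402.
Year 2008: gap = -2.0 × (5.48 - 4.47) = -2.02%, loss ≈ 17141 × 2.02/100 ≈ 346.
Year 2009: gap = -2.0 × (6.67 - 4.47) = -4.4%, loss ≈ 17141 × 4.4/100 ≈ 754.
Year 2010: gap = -2.0 × (7.09 - 4.47) = -5.24%, loss ≈ 17141 × 5.24/100 ≈ 898.
Total lost output = 950 + 1402 + 346 + 754 + 898 = 4350 billion.

€4,350 billion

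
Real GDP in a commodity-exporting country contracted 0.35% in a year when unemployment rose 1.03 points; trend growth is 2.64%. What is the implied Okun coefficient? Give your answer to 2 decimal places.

β ≈ 2.90

Growth form: g_Y = g_Y* - β × Δu, so β = (g_Y* - g_Y)/Δu.
β = (2.64 + 0.35)/1.03 = 2.99/1.03 = 2.90.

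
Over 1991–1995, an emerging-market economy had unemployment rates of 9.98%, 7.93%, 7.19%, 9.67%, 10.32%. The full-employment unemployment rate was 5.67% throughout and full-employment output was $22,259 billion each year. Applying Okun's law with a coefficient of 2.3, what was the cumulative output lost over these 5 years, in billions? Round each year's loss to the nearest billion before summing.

Year 1991: gap = -2.3 × (9.98 - 5.67) = -9.913%, loss ≈ 22259 × 9.913/100 ≈ 2207.
Year 1992: gap = -2.3 × (7.93 - 5.67) = -5.198%, loss ≈ 22259 × 5.198/100 ≈ 1157.
Year 1993: gap = -2.3 × (7.19 - 5.67) = -3.496%, loss ≈ 22259 × 3.496/100 ≈ 778.
Year 1994: gap = -2.3 × (9.67 - 5.67) = -9.2%, loss ≈ 22259 × 9.2/100 ≈ 2048.
Year 1995: gap = -2.3 × (10.32 - 5.67) = -10.695%, loss ≈ 22259 × 10.695/100 ≈ 2381.
Total lost output = 2207 + 1157 + 778 + 2048 + 2381 = 8571 billion.

$8,571 billion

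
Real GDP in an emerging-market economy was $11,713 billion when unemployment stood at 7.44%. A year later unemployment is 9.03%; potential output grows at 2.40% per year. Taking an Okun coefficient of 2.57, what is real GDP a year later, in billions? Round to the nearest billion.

Δu = 9.03 - 7.44 = 1.59 points.
Okun's law (growth form): g_Y = g_Y* - β × Δu = 2.40 - 2.57 × (1.59) = 2.4 - 4.0863 = -1.6863%.
Real GDP in the next year = 11713 × (1 - 1.6863/100) = 11713 × 0.983137 ≈ 11515 billion.

$11,515 billion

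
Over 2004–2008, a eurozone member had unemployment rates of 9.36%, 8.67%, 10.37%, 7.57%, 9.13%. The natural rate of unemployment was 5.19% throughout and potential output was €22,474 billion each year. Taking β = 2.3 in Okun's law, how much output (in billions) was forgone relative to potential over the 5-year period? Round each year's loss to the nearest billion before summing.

€9,899 billion

Year 2004: gap = -2.3 × (9.36 - 5.19) = -9.591%, loss ≈ 22474 × 9.591/100 ≈ 2155.
Year 2005: gap = -2.3 × (8.67 - 5.19) = -8.004%, loss ≈ 22474 × 8.004/100 ≈ 1799.
Year 2006: gap = -2.3 × (10.37 - 5.19) = -11.914%, loss ≈ 22474 × 11.914/100 ≈ 2678.
Year 2007: gap = -2.3 × (7.57 - 5.19) = -5.474%, loss ≈ 22474 × 5.474/100 ≈ 1230.
Year 2008: gap = -2.3 × (9.13 - 5.19) = -9.062%, loss ≈ 22474 × 9.062/100 ≈ 2037.
Total lost output = 2155 + 1799 + 2678 + 1230 + 2037 = 9899 billion.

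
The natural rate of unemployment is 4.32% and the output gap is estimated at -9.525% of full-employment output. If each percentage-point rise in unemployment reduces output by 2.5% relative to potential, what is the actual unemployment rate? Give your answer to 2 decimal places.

From Okun's law, u - u* = -(output gap)/β = -(-9.525)/2.5 = 3.81 points.
So u = 4.32 + 3.81 = 8.13%.

8.13%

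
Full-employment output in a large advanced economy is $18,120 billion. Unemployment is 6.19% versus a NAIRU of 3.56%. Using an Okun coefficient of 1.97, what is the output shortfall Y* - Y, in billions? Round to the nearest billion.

$939 billion

Output gap = -1.97 × (6.19 - 3.56) = -1.97 × 2.63 = -5.1811%.
Actual GDP ≈ 18120 × 0.948189 ≈ 17181 billion, so the shortfall is 18120 - 17181 = 939 billion.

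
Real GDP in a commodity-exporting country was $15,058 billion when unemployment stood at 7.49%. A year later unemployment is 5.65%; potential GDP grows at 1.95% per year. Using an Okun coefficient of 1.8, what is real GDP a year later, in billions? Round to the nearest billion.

$15,850 billion

Δu = 5.65 - 7.49 = -1.84 points.
Okun's law (growth form): g_Y = g_Y* - β × Δu = 1.95 - 1.8 × (-1.84) = 1.95 + 3.312 = 5.262%.
Real GDP in the next year = 15058 × (1 + 5.262/100) = 15058 × 1.05262 ≈ 15850 billion.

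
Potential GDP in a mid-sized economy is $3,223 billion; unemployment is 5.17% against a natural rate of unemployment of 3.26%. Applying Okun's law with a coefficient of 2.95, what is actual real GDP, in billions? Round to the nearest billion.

Unemployment gap = 5.17 - 3.26 = 1.91 points, so the output gap is -2.95 × 1.91 = -5.6345%.
Actual GDP = 3223 × (1 - 5.6345/100) = 3223 × 0.943655 ≈ 3041 billion.

$3,041 billion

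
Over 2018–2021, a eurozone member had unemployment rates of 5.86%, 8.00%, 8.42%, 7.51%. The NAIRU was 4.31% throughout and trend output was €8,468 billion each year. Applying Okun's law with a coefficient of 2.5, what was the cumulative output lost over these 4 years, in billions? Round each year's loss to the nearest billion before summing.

€2,656 billion

Year 2018: gap = -2.5 × (5.86 - 4.31) = -3.875%, loss ≈ 8468 × 3.875/100 ≈ 328.
Year 2019: gap = -2.5 × (8 - 4.31) = -9.225%, loss ≈ 8468 × 9.225/100 ≈ 781.
Year 2020: gap = -2.5 × (8.42 - 4.31) = -10.275%, loss ≈ 8468 × 10.275/100 ≈ 870.
Year 2021: gap = -2.5 × (7.51 - 4.31) = -8%, loss ≈ 8468 × 8/100 ≈ 677.
Total lost output = 328 + 781 + 870 + 677 = 2656 billion.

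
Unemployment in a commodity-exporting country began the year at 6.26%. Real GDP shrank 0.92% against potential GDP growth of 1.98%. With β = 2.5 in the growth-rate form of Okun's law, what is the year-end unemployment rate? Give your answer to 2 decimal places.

Growth-rate Okun's law: g_Y = g_Y* - β × Δu, so Δu = (g_Y* - g_Y)/β.
Δu = (1.98 + 0.92)/2.5 = 2.9/2.5 = 1.16 percentage points.
Year-end unemployment = 6.26 + 1.16 = 7.42%.

7.42%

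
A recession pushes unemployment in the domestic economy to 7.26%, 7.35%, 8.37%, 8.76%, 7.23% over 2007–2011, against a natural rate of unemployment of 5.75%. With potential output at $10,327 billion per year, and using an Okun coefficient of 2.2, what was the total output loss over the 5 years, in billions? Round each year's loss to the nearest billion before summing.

Year 2007: gap = -2.2 × (7.26 - 5.75) = -3.322%, loss ≈ 10327 × 3.322/100 ≈ 343.
Year 2008: gap = -2.2 × (7.35 - 5.75) = -3.52%, loss ≈ 10327 × 3.52/100 ≈ 364.
Year 2009: gap = -2.2 × (8.37 - 5.75) = -5.764%, loss ≈ 10327 × 5.764/100 ≈ 595.
Year 2010: gap = -2.2 × (8.76 - 5.75) = -6.622%, loss ≈ 10327 × 6.622/100 ≈ 684.
Year 2011: gap = -2.2 × (7.23 - 5.75) = -3.256%, loss ≈ 10327 × 3.256/100 ≈ 336.
Total lost output = 343 + 364 + 595 + 684 + 336 = 2322 billion.

$2,322 billion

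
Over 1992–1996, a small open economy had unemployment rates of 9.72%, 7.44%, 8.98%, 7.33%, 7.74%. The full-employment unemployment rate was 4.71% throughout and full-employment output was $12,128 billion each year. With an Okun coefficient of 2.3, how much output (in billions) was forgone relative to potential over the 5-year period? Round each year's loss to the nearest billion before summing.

$4,927 billion

Year 1992: gap = -2.3 × (9.72 - 4.71) = -11.523%, loss ≈ 12128 × 11.523/100 ≈ 1398.
Year 1993: gap = -2.3 × (7.44 - 4.71) = -6.279%, loss ≈ 12128 × 6.279/100 ≈ 762.
Year 1994: gap = -2.3 × (8.98 - 4.71) = -9.821%, loss ≈ 12128 × 9.821/100 ≈ 1191.
Year 1995: gap = -2.3 × (7.33 - 4.71) = -6.026%, loss ≈ 12128 × 6.026/100 ≈ 731.
Year 1996: gap = -2.3 × (7.74 - 4.71) = -6.969%, loss ≈ 12128 × 6.969/100 ≈ 845.
Total lost output = 1398 + 762 + 1191 + 731 + 845 = 4927 billion.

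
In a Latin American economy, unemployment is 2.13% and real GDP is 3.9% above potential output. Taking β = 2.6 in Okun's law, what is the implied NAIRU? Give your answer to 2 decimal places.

From Okun's law, u - u* = -(output gap)/β = -(3.9)/2.6 = -1.5 points.
So u* = 2.13 + 1.5 = 3.63%.

3.63%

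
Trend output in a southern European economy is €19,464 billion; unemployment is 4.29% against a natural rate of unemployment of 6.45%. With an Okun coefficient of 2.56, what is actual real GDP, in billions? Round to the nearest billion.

Unemployment gap = 4.29 - 6.45 = -2.16 points, so the output gap is -2.56 × (-2.16) = 5.5296%.
Actual GDP = 19464 × (1 + 5.5296/100) = 19464 × 1.055296 ≈ 20540 billion.

€20,540 billion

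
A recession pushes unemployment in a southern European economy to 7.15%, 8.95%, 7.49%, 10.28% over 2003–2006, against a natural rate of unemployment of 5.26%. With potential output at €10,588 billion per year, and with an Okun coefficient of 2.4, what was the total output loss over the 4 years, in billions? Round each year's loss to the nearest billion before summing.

€3,261 billion

Year 2003: gap = -2.4 × (7.15 - 5.26) = -4.536%, loss ≈ 10588 × 4.536/100 ≈ 480.
Year 2004: gap = -2.4 × (8.95 - 5.26) = -8.856%, loss ≈ 10588 × 8.856/100 ≈ 938.
Year 2005: gap = -2.4 × (7.49 - 5.26) = -5.352%, loss ≈ 10588 × 5.352/100 ≈ 567.
Year 2006: gap = -2.4 × (10.28 - 5.26) = -12.048%, loss ≈ 10588 × 12.048/100 ≈ 1276.
Total lost output = 480 + 938 + 567 + 1276 = 3261 billion.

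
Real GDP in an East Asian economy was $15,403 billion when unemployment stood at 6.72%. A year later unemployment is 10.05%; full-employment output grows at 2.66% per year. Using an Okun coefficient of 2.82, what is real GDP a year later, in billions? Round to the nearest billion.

Δu = 10.05 - 6.72 = 3.33 points.
Okun's law (growth form): g_Y = g_Y* - β × Δu = 2.66 - 2.82 × (3.33) = 2.66 - 9.3906 = -6.7306%.
Real GDP in the next year = 15403 × (1 - 6.7306/100) = 15403 × 0.932694 ≈ 14366 billion.

$14,366 billion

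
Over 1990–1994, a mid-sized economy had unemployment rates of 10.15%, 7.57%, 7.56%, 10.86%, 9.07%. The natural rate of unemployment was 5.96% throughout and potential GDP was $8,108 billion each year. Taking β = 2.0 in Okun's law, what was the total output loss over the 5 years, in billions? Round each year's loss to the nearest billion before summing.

Year 1990: gap = -2.0 × (10.15 - 5.96) = -8.38%, loss ≈ 8108 × 8.38/100 ≈ 679.
Year 1991: gap = -2.0 × (7.57 - 5.96) = -3.22%, loss ≈ 8108 × 3.22/100 ≈ 261.
Year 1992: gap = -2.0 × (7.56 - 5.96) = -3.2%, loss ≈ 8108 × 3.2/100 ≈ 259.
Year 1993: gap = -2.0 × (10.86 - 5.96) = -9.8%, loss ≈ 8108 × 9.8/100 ≈ 795.
Year 1994: gap = -2.0 × (9.07 - 5.96) = -6.22%, loss ≈ 8108 × 6.22/100 ≈ 504.
Total lost output = 679 + 261 + 259 + 795 + 504 = 2498 billion.

$2,498 billion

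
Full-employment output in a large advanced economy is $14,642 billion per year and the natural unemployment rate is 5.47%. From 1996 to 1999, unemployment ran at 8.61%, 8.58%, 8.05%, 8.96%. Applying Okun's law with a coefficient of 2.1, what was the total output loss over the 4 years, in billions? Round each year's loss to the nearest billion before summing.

$3,787 billion

Year 1996: gap = -2.1 × (8.61 - 5.47) = -6.594%, loss ≈ 14642 × 6.594/100 ≈ 965.
Year 1997: gap = -2.1 × (8.58 - 5.47) = -6.531%, loss ≈ 14642 × 6.531/100 ≈ 956.
Year 1998: gap = -2.1 × (8.05 - 5.47) = -5.418%, loss ≈ 14642 × 5.418/100 ≈ 793.
Year 1999: gap = -2.1 × (8.96 - 5.47) = -7.329%, loss ≈ 14642 × 7.329/100 ≈ 1073.
Total lost output = 965 + 956 + 793 + 1073 = 3787 billion.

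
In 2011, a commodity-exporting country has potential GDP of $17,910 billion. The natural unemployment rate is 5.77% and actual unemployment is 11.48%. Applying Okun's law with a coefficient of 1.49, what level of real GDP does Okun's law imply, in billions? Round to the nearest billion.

$16,386 billion

Unemployment gap = 11.48 - 5.77 = 5.71 points, so the output gap is -1.49 × 5.71 = -8.5079%.
Actual GDP = 17910 × (1 - 8.5079/100) = 17910 × 0.914921 ≈ 16386 billion.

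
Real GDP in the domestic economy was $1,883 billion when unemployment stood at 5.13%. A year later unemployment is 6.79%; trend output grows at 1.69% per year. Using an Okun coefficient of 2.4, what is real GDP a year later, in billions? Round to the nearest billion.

$1,840 billion

Δu = 6.79 - 5.13 = 1.66 points.
Okun's law (growth form): g_Y = g_Y* - β × Δu = 1.69 - 2.4 × (1.66) = 1.69 - 3.984 = -2.294%.
Real GDP in the next year = 1883 × (1 - 2.294/100) = 1883 × 0.97706 ≈ 1840 billion.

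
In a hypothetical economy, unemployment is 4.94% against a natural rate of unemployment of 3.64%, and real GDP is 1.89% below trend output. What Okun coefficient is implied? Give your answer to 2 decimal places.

Okun's law: output gap = -β × (u - u*).
-1.89 = -β × (4.94 - 3.64) = -β × 1.3, so β = 1.89/1.3 = 1.45.

β ≈ 1.45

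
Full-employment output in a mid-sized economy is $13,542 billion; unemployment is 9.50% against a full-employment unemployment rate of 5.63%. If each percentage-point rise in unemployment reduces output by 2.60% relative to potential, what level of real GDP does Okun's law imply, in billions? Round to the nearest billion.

Unemployment gap = 9.5 - 5.63 = 3.87 points, so the output gap is -2.6 × 3.87 = -10.062%.
Actual GDP = 13542 × (1 - 10.062/100) = 13542 × 0.89938 ≈ 12179 billion.

$12,179 billion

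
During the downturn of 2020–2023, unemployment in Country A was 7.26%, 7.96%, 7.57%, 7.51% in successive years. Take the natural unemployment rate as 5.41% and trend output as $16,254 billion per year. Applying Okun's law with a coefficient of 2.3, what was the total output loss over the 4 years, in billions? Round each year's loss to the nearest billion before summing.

Year 2020: gap = -2.3 × (7.26 - 5.41) = -4.255%, loss ≈ 16254 × 4.255/100 ≈ 692.
Year 2021: gap = -2.3 × (7.96 - 5.41) = -5.865%, loss ≈ 16254 × 5.865/100 ≈ 953.
Year 2022: gap = -2.3 × (7.57 - 5.41) = -4.968%, loss ≈ 16254 × 4.968/100 ≈ 807.
Year 2023: gap = -2.3 × (7.51 - 5.41) = -4.83%, loss ≈ 16254 × 4.83/100 ≈ 785.
Total lost output = 692 + 953 + 807 + 785 = 3237 billion.

$3,237 billion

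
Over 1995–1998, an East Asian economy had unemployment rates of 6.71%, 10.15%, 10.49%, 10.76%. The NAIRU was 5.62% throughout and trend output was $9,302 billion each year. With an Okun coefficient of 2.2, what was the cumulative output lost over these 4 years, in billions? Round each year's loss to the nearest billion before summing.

Year 1995: gap = -2.2 × (6.71 - 5.62) = -2.398%, loss ≈ 9302 × 2.398/100 ≈ 223.
Year 1996: gap = -2.2 × (10.15 - 5.62) = -9.966%, loss ≈ 9302 × 9.966/100 ≈ 927.
Year 1997: gap = -2.2 × (10.49 - 5.62) = -10.714%, loss ≈ 9302 × 10.714/100 ≈ 997.
Year 1998: gap = -2.2 × (10.76 - 5.62) = -11.308%, loss ≈ 9302 × 11.308/100 ≈ 1052.
Total lost output = 223 + 927 + 997 + 1052 = 3199 billion.

$3,199 billion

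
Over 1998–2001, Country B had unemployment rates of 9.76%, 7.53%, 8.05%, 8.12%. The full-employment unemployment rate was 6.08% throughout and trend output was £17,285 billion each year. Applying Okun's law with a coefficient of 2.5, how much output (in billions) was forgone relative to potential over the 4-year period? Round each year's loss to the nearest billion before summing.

£3,950 billion

Year 1998: gap = -2.5 × (9.76 - 6.08) = -9.2%, loss ≈ 17285 × 9.2/100 ≈ 1590.
Year 1999: gap = -2.5 × (7.53 - 6.08) = -3.625%, loss ≈ 17285 × 3.625/100 ≈ 627.
Year 2000: gap = -2.5 × (8.05 - 6.08) = -4.925%, loss ≈ 17285 × 4.925/100 ≈ 851.
Year 2001: gap = -2.5 × (8.12 - 6.08) = -5.1%, loss ≈ 17285 × 5.1/100 ≈ 882.
Total lost output = 1590 + 627 + 851 + 882 = 3950 billion.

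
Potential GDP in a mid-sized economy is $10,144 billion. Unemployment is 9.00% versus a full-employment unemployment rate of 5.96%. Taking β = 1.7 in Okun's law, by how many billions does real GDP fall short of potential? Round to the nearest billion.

$524 billion

Output gap = -1.7 × (9 - 5.96) = -1.7 × 3.04 = -5.168%.
Actual GDP ≈ 10144 × 0.94832 ≈ 9620 billion, so the shortfall is 10144 - 9620 = 524 billion.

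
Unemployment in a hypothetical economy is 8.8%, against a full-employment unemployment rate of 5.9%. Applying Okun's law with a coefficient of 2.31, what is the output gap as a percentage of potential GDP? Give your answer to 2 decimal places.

-6.70%

The unemployment gap is 8.8 - 5.9 = 2.9 percentage points.
Okun's law gives an output gap of -2.31 × 2.9 = -6.699%, i.e. 6.70% below potential.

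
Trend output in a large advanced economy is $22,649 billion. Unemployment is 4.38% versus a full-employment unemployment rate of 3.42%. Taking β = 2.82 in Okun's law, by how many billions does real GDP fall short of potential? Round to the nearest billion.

Output gap = -2.82 × (4.38 - 3.42) = -2.82 × 0.96 = -2.7072%.
Actual GDP ≈ 22649 × 0.972928 ≈ 22036 billion, so the shortfall is 22649 - 22036 = 613 billion.

$613 billion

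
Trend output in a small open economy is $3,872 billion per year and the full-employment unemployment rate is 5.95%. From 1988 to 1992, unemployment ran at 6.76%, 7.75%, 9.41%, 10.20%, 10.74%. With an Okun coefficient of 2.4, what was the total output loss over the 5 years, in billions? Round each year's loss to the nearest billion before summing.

$1,404 billion

Year 1988: gap = -2.4 × (6.76 - 5.95) = -1.944%, loss ≈ 3872 × 1.944/100 ≈ 75.
Year 1989: gap = -2.4 × (7.75 - 5.95) = -4.32%, loss ≈ 3872 × 4.32/100 ≈ 167.
Year 1990: gap = -2.4 × (9.41 - 5.95) = -8.304%, loss ≈ 3872 × 8.304/100 ≈ 322.
Year 1991: gap = -2.4 × (10.2 - 5.95) = -10.2%, loss ≈ 3872 × 10.2/100 ≈ 395.
Year 1992: gap = -2.4 × (10.74 - 5.95) = -11.496%, loss ≈ 3872 × 11.496/100 ≈ 445.
Total lost output = 75 + 167 + 322 + 395 + 445 = 1404 billion.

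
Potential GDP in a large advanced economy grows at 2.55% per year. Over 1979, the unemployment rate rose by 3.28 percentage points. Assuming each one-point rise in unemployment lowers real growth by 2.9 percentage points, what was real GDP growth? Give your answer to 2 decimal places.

Growth-rate Okun's law: g_Y = g_Y* - β × Δu.
g_Y = 2.55 - 2.9 × (3.28) = 2.55 - 9.512 = -6.962%, i.e. -6.96% to 2 d.p.

-6.96%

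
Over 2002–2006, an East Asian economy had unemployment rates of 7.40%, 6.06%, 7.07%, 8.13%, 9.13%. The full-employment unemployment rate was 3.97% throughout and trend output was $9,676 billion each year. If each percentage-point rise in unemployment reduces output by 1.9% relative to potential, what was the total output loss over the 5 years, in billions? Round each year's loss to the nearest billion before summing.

$3,299 billion

Year 2002: gap = -1.9 × (7.4 - 3.97) = -6.517%, loss ≈ 9676 × 6.517/100 ≈ 631.
Year 2003: gap = -1.9 × (6.06 - 3.97) = -3.971%, loss ≈ 9676 × 3.971/100 ≈ 384.
Year 2004: gap = -1.9 × (7.07 - 3.97) = -5.89%, loss ≈ 9676 × 5.89/100 ≈ 570.
Year 2005: gap = -1.9 × (8.13 - 3.97) = -7.904%, loss ≈ 9676 × 7.904/100 ≈ 765.
Year 2006: gap = -1.9 × (9.13 - 3.97) = -9.804%, loss ≈ 9676 × 9.804/100 ≈ 949.
Total lost output = 631 + 384 + 570 + 765 + 949 = 3299 billion.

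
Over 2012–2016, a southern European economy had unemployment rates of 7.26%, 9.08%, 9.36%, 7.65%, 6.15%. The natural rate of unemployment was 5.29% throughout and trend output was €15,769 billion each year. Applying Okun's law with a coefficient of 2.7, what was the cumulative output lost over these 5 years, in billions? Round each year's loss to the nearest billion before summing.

Year 2012: gap = -2.7 × (7.26 - 5.29) = -5.319%, loss ≈ 15769 × 5.319/100 ≈ 839.
Year 2013: gap = -2.7 × (9.08 - 5.29) = -10.233%, loss ≈ 15769 × 10.233/100 ≈ 1614.
Year 2014: gap = -2.7 × (9.36 - 5.29) = -10.989%, loss ≈ 15769 × 10.989/100 ≈ 1733.
Year 2015: gap = -2.7 × (7.65 - 5.29) = -6.372%, loss ≈ 15769 × 6.372/100 ≈ 1005.
Year 2016: gap = -2.7 × (6.15 - 5.29) = -2.322%, loss ≈ 15769 × 2.322/100 ≈ 366.
Total lost output = 839 + 1614 + 1733 + 1005 + 366 = 5557 billion.

€5,557 billion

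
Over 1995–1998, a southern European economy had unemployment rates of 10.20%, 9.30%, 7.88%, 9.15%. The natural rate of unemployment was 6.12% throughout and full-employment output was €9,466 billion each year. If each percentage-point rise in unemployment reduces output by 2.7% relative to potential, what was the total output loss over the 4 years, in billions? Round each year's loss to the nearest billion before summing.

Year 1995: gap = -2.7 × (10.2 - 6.12) = -11.016%, loss ≈ 9466 × 11.016/100 ≈ 1043.
Year 1996: gap = -2.7 × (9.3 - 6.12) = -8.586%, loss ≈ 9466 × 8.586/100 ≈ 813.
Year 1997: gap = -2.7 × (7.88 - 6.12) = -4.752%, loss ≈ 9466 × 4.752/100 ≈ 450.
Year 1998: gap = -2.7 × (9.15 - 6.12) = -8.181%, loss ≈ 9466 × 8.181/100 ≈ 774.
Total lost output = 1043 + 813 + 450 + 774 = 3080 billion.

€3,080 billion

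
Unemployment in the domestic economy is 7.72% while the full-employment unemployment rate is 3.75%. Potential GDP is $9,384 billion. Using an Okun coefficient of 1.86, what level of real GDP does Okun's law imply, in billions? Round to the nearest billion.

$8,691 billion

Unemployment gap = 7.72 - 3.75 = 3.97 points, so the output gap is -1.86 × 3.97 = -7.3842%.
Actual GDP = 9384 × (1 - 7.3842/100) = 9384 × 0.926158 ≈ 8691 billion.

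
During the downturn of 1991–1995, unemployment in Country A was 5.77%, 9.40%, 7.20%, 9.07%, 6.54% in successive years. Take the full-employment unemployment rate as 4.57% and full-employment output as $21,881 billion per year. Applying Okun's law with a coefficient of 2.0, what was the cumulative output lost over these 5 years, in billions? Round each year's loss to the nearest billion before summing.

Year 1991: gap = -2.0 × (5.77 - 4.57) = -2.4%, loss ≈ 21881 × 2.4/100 ≈ 525.
Year 1992: gap = -2.0 × (9.4 - 4.57) = -9.66%, loss ≈ 21881 × 9.66/100 ≈ 2114.
Year 1993: gap = -2.0 × (7.2 - 4.57) = -5.26%, loss ≈ 21881 × 5.26/100 ≈ 1151.
Year 1994: gap = -2.0 × (9.07 - 4.57) = -9%, loss ≈ 21881 × 9/100 ≈ 1969.
Year 1995: gap = -2.0 × (6.54 - 4.57) = -3.94%, loss ≈ 21881 × 3.94/100 ≈ 862.
Total lost output = 525 + 2114 + 1151 + 1969 + 862 = 6621 billion.

$6,621 billion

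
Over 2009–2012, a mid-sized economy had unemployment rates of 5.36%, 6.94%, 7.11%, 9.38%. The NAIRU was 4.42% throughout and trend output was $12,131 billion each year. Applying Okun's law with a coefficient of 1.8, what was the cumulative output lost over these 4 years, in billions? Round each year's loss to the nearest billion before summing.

Year 2009: gap = -1.8 × (5.36 - 4.42) = -1.692%, loss ≈ 12131 × 1.692/100 ≈ 205.
Year 2010: gap = -1.8 × (6.94 - 4.42) = -4.536%, loss ≈ 12131 × 4.536/100 ≈ 550.
Year 2011: gap = -1.8 × (7.11 - 4.42) = -4.842%, loss ≈ 12131 × 4.842/100 ≈ 587.
Year 2012: gap = -1.8 × (9.38 - 4.42) = -8.928%, loss ≈ 12131 × 8.928/100 ≈ 1083.
Total lost output = 205 + 550 + 587 + 1083 = 2425 billion.

$2,425 billion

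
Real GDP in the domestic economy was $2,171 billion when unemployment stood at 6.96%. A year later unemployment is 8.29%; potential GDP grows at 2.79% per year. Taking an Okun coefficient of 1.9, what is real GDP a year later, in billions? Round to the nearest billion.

$2,177 billion

Δu = 8.29 - 6.96 = 1.33 points.
Okun's law (growth form): g_Y = g_Y* - β × Δu = 2.79 - 1.9 × (1.33) = 2.79 - 2.527 = 0.263%.
Real GDP in the next year = 2171 × (1 + 0.263/100) = 2171 × 1.00263 ≈ 2177 billion.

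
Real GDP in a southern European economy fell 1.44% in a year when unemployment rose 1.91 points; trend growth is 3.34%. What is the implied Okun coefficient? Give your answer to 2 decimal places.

Growth form: g_Y = g_Y* - β × Δu, so β = (g_Y* - g_Y)/Δu.
β = (3.34 + 1.44)/1.91 = 4.78/1.91 = 2.50.

β ≈ 2.50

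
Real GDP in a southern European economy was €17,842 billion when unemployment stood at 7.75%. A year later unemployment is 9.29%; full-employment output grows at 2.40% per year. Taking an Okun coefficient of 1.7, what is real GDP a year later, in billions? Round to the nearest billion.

€17,803 billion

Δu = 9.29 - 7.75 = 1.54 points.
Okun's law (growth form): g_Y = g_Y* - β × Δu = 2.40 - 1.7 × (1.54) = 2.4 - 2.618 = -0.218%.
Real GDP in the next year = 17842 × (1 - 0.218/100) = 17842 × 0.99782 ≈ 17803 billion.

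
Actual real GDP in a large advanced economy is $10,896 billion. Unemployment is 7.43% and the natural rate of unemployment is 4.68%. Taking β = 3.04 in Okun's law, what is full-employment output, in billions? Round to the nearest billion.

$11,890 billion

Unemployment gap = 7.43 - 4.68 = 2.75 points, so output gap = -3.04 × 2.75 = -8.36%.
Since Y = Y* × (1 + gap/100), Y* = 10896/0.9164 ≈ 11890 billion.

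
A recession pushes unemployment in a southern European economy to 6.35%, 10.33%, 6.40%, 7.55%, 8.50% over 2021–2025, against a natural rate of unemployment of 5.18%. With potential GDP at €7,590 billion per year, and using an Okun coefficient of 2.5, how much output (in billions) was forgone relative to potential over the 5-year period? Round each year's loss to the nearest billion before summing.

Year 2021: gap = -2.5 × (6.35 - 5.18) = -2.925%, loss ≈ 7590 × 2.925/100 ≈ 222.
Year 2022: gap = -2.5 × (10.33 - 5.18) = -12.875%, loss ≈ 7590 × 12.875/100 ≈ 977.
Year 2023: gap = -2.5 × (6.4 - 5.18) = -3.05%, loss ≈ 7590 × 3.05/100 ≈ 231.
Year 2024: gap = -2.5 × (7.55 - 5.18) = -5.925%, loss ≈ 7590 × 5.925/100 ≈ 450.
Year 2025: gap = -2.5 × (8.5 - 5.18) = -8.3%, loss ≈ 7590 × 8.3/100 ≈ 630.
Total lost output = 222 + 977 + 231 + 450 + 630 = 2510 billion.

€2,510 billion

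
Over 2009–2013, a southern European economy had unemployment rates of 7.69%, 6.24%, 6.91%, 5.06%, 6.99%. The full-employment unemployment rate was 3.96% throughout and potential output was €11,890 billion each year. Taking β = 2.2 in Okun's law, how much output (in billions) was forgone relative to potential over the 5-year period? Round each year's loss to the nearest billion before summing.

Year 2009: gap = -2.2 × (7.69 - 3.96) = -8.206%, loss ≈ 11890 × 8.206/100 ≈ 976.
Year 2010: gap = -2.2 × (6.24 - 3.96) = -5.016%, loss ≈ 11890 × 5.016/100 ≈ 596.
Year 2011: gap = -2.2 × (6.91 - 3.96) = -6.49%, loss ≈ 11890 × 6.49/100 ≈ 772.
Year 2012: gap = -2.2 × (5.06 - 3.96) = -2.42%, loss ≈ 11890 × 2.42/100 ≈ 288.
Year 2013: gap = -2.2 × (6.99 - 3.96) = -6.666%, loss ≈ 11890 × 6.666/100 ≈ 793.
Total lost output = 976 + 596 + 772 + 288 + 793 = 3425 billion.

€3,425 billion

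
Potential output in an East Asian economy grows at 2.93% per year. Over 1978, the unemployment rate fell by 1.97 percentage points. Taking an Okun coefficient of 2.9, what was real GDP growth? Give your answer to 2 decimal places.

8.64%

Growth-rate Okun's law: g_Y = g_Y* - β × Δu.
g_Y = 2.93 - 2.9 × (-1.97) = 2.93 + 5.713 = 8.643%, i.e. 8.64% to 2 d.p.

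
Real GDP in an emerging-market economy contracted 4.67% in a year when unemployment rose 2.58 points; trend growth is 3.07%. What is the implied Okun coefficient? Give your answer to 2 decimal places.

Growth form: g_Y = g_Y* - β × Δu, so β = (g_Y* - g_Y)/Δu.
β = (3.07 + 4.67)/2.58 = 7.74/2.58 = 3.00.

β ≈ 3.00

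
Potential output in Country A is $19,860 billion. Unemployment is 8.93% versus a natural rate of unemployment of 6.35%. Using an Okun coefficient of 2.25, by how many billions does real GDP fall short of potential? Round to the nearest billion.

Output gap = -2.25 × (8.93 - 6.35) = -2.25 × 2.58 = -5.805%.
Actual GDP ≈ 19860 × 0.94195 ≈ 18707 billion, so the shortfall is 19860 - 18707 = 1153 billion.

$1,153 billion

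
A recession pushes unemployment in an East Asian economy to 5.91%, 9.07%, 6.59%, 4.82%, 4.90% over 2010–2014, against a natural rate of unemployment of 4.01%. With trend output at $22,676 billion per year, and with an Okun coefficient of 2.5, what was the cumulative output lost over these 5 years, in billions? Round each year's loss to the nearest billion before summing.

Year 2010: gap = -2.5 × (5.91 - 4.01) = -4.75%, loss ≈ 22676 × 4.75/100 ≈ 1077.
Year 2011: gap = -2.5 × (9.07 - 4.01) = -12.65%, loss ≈ 22676 × 12.65/100 ≈ 2869.
Year 2012: gap = -2.5 × (6.59 - 4.01) = -6.45%, loss ≈ 22676 × 6.45/100 ≈ 1463.
Year 2013: gap = -2.5 × (4.82 - 4.01) = -2.025%, loss ≈ 22676 × 2.025/100 ≈ 459.
Year 2014: gap = -2.5 × (4.9 - 4.01) = -2.225%, loss ≈ 22676 × 2.225/100 ≈ 505.
Total lost output = 1077 + 2869 + 1463 + 459 + 505 = 6373 billion.

$6,373 billion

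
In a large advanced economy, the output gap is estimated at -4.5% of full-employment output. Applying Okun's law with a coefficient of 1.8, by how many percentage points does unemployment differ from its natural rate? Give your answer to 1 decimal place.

Okun's law: output gap = -β × (u - u*), so u - u* = -(output gap)/β.
u - u* = -(-4.5)/1.8 = 2.5 percentage points.

2.5 percentage points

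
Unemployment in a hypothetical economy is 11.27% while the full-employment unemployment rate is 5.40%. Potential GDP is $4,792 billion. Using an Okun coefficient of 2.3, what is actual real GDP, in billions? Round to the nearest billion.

$4,145 billion

Unemployment gap = 11.27 - 5.4 = 5.87 points, so the output gap is -2.3 × 5.87 = -13.501%.
Actual GDP = 4792 × (1 - 13.501/100) = 4792 × 0.86499 ≈ 4145 billion.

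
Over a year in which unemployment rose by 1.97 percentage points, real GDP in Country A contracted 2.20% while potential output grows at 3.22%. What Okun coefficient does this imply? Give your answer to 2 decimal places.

β ≈ 2.75

Growth form: g_Y = g_Y* - β × Δu, so β = (g_Y* - g_Y)/Δu.
β = (3.22 + 2.2)/1.97 = 5.42/1.97 = 2.75.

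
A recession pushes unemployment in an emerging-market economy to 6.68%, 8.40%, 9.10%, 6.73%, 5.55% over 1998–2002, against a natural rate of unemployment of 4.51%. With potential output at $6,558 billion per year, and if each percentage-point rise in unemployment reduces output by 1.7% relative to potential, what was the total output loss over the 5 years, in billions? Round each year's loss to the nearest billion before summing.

Year 1998: gap = -1.7 × (6.68 - 4.51) = -3.689%, loss ≈ 6558 × 3.689/100 ≈ 242.
Year 1999: gap = -1.7 × (8.4 - 4.51) = -6.613%, loss ≈ 6558 × 6.613/100 ≈ 434.
Year 2000: gap = -1.7 × (9.1 - 4.51) = -7.803%, loss ≈ 6558 × 7.803/100 ≈ 512.
Year 2001: gap = -1.7 × (6.73 - 4.51) = -3.774%, loss ≈ 6558 × 3.774/100 ≈ 247.
Year 2002: gap = -1.7 × (5.55 - 4.51) = -1.768%, loss ≈ 6558 × 1.768/100 ≈ 116.
Total lost output = 242 + 434 + 512 + 247 + 116 = 1551 billion.

$1,551 billion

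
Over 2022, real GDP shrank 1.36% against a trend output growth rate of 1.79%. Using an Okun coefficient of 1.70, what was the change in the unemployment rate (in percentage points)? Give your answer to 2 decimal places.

1.85 percentage points

Growth-rate Okun's law: g_Y = g_Y* - β × Δu, so Δu = (g_Y* - g_Y)/β.
Δu = (1.79 + 1.36)/1.70 = 3.15/1.70 = 1.85 percentage points.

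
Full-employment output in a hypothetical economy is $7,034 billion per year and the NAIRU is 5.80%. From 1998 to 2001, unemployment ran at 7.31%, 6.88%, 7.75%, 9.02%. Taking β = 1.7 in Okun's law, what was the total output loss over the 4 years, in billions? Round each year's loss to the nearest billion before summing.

Year 1998: gap = -1.7 × (7.31 - 5.8) = -2.567%, loss ≈ 7034 × 2.567/100 ≈ 181.
Year 1999: gap = -1.7 × (6.88 - 5.8) = -1.836%, loss ≈ 7034 × 1.836/100 ≈ 129.
Year 2000: gap = -1.7 × (7.75 - 5.8) = -3.315%, loss ≈ 7034 × 3.315/100 ≈ 233.
Year 2001: gap = -1.7 × (9.02 - 5.8) = -5.474%, loss ≈ 7034 × 5.474/100 ≈ 385.
Total lost output = 181 + 129 + 233 + 385 = 928 billion.

$928 billion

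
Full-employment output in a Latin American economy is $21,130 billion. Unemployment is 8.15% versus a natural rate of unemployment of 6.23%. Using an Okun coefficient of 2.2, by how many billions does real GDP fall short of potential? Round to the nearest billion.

$893 billion

Output gap = -2.2 × (8.15 - 6.23) = -2.2 × 1.92 = -4.224%.
Actual GDP ≈ 21130 × 0.95776 ≈ 20237 billion, so the shortfall is 21130 - 20237 = 893 billion.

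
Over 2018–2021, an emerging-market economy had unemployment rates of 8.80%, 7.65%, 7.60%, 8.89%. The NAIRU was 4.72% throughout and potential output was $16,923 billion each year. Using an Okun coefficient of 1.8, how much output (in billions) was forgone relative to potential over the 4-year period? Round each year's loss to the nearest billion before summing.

Year 2018: gap = -1.8 × (8.8 - 4.72) = -7.344%, loss ≈ 16923 × 7.344/100 ≈ 1243.
Year 2019: gap = -1.8 × (7.65 - 4.72) = -5.274%, loss ≈ 16923 × 5.274/100 ≈ 893.
Year 2020: gap = -1.8 × (7.6 - 4.72) = -5.184%, loss ≈ 16923 × 5.184/100 ≈ 877.
Year 2021: gap = -1.8 × (8.89 - 4.72) = -7.506%, loss ≈ 16923 × 7.506/100 ≈ 1270.
Total lost output = 1243 + 893 + 877 + 1270 = 4283 billion.

$4,283 billion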